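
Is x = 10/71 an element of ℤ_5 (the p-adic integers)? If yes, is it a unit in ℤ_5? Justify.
x ∈ ℤ_5 but not a unit; v_5(x) = 1 > 0

ℤ_5 = {x ∈ ℚ_5 : v_5(x) ≥ 0} and ℤ_5^× = {x ∈ ℤ_5 : v_5(x) = 0}. Here v_5(10/71) = v_5(num) − v_5(den) = 1; compare against these criteria.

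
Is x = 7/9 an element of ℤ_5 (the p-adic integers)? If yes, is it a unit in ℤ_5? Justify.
x ∈ ℤ_5^× (unit); v_5(x) = 0

ℤ_5 = {x ∈ ℚ_5 : v_5(x) ≥ 0} and ℤ_5^× = {x ∈ ℤ_5 : v_5(x) = 0}. Here v_5(7/9) = v_5(num) − v_5(den) = 0; compare against these criteria.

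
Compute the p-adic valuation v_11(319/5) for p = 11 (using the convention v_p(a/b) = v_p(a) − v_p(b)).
v_11(319/5) = 1

Factor powers of 11 from the numerator and denominator of the reduced fraction: 319 = 11^1 · 29 and 5 = 11^0 · 5. Apply v_p(a/b) = v_p(a) − v_p(b): v_11(319/5) = 1 − 0 = 1.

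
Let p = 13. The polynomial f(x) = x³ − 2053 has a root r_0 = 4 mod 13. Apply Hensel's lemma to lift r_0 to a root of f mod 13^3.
r_2 = 56 (mod 2197)

Hensel: r_{i+1} = r_i − f(r_i)/f′(r_i) mod 13^{i+2}, where f′(x) = 3x². Iterate:
  r_0 = 4 (mod 13)
  r_1 = 56 (mod 169)
  r_2 = 56 (mod 2197)
Final: r = 56 with f(r) ≡ 0 mod 13^3.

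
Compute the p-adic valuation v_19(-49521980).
v_19(-49521980) = 5

v_19(n) is the largest exponent k such that 19^k divides n. Factor out: -49521980 = -19^5 · 20. (Sign doesn't affect v_p.) So v_19(-49521980) = 5.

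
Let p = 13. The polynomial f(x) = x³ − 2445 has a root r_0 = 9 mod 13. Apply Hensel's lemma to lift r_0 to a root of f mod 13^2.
r_1 = 87 (mod 169)

Hensel: r_{i+1} = r_i − f(r_i)/f′(r_i) mod 13^{i+2}, where f′(x) = 3x². Iterate:
  r_0 = 9 (mod 13)
  r_1 = 87 (mod 169)
Final: r = 87 with f(r) ≡ 0 mod 13^2.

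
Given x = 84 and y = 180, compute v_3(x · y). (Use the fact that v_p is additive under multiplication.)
v_3(15120) = 3

v_p(x) = 1 (factor: 84 = 3^1 · 28); v_p(y) = 2 (factor: 180 = 3^2 · 20). Additivity: v_p(xy) = v_p(x) + v_p(y) = 1 + 2 = 3. (Direct check: xy = 15120 = 3^3 · (560).)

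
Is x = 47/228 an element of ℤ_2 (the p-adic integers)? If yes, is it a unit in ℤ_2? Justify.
x ∉ ℤ_2 (v_2(x) = -2 < 0)

ℤ_2 = {x ∈ ℚ_2 : v_2(x) ≥ 0} and ℤ_2^× = {x ∈ ℤ_2 : v_2(x) = 0}. Here v_2(47/228) = v_2(num) − v_2(den) = -2; compare against these criteria.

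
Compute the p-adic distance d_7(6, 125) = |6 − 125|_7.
d_7(6, 125) = 1/7

Step 1 — x − y = 6 − 125 = -119. Step 2 — v_7(-119) = 1 (factor: -119 = −(7^1 · 17); the sign does not affect v_p). Step 3 — |x − y|_7 = 7^{-1} = 1/7.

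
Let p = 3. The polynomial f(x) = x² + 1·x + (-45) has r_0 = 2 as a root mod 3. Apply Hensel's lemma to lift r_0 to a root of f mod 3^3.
r_2 = 8 (mod 27)

Hensel: r_{i+1} = r_i − f(r_i)·(f′(r_i))^{-1} mod 3^{i+2}, f′(x) = 2x + 1. Iterate:
  r_0 = 2 (mod 3)
  r_1 = 8 (mod 9)
  r_2 = 8 (mod 27)
Final: r = 8 satisfies f(r) ≡ 0 mod 3^3.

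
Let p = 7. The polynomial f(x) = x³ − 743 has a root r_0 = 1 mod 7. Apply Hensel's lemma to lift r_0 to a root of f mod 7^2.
r_1 = 36 (mod 49)

Hensel: r_{i+1} = r_i − f(r_i)/f′(r_i) mod 7^{i+2}, where f′(x) = 3x². Iterate:
  r_0 = 1 (mod 7)
  r_1 = 36 (mod 49)
Final: r = 36 with f(r) ≡ 0 mod 7^2.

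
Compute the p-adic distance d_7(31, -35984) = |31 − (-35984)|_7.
d_7(31, -35984) = 1/2401

Step 1 — x − y = 31 − (-35984) = 36015. Step 2 — v_7(36015) = 4 (factor: 36015 = (7^4 · 15); the sign does not affect v_p). Step 3 — |x − y|_7 = 7^{-4} = 1/2401.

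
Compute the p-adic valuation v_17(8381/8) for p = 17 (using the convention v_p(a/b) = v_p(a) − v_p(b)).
v_17(8381/8) = 2

Factor powers of 17 from the numerator and denominator of the reduced fraction: 8381 = 17^2 · 29 and 8 = 17^0 · 8. Apply v_p(a/b) = v_p(a) − v_p(b): v_17(8381/8) = 2 − 0 = 2.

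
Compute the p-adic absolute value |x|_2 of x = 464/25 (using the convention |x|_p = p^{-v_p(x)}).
|464/25|_2 = 1/16

Step 1 — compute v_2(x) by factoring powers of 2 out of the numerator and denominator: v_2(464/25) = 4. Step 2 — apply |x|_p = p^{-v_p(x)} = 2^{-4} = 1/16.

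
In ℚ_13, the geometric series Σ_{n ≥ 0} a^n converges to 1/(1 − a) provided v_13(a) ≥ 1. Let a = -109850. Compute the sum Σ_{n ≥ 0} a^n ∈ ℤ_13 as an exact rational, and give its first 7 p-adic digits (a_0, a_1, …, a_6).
Σ a^n = 1/(1 − a) = 1/109851;  first 7 digits = (1, 0, 0, 2, 9, 12, 3)

v_13(a) = 3 ≥ 1, so the series converges in ℤ_13 to 1/(1 − a) = 1/(1 − (-109850)) = 1/109851. Expand this rational in ℤ_13: compute digits iteratively via d_i = x_i mod 13, x_{i+1} = (x_i − d_i)/13. The first 7 digits are (1, 0, 0, 2, 9, 12, 3).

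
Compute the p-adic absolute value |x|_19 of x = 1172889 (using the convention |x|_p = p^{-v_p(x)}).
|1172889|_19 = 1/130321

Step 1 — compute v_19(x) by factoring powers of 19 out of the numerator and denominator: v_19(1172889) = 4. Step 2 — apply |x|_p = p^{-v_p(x)} = 19^{-4} = 1/130321.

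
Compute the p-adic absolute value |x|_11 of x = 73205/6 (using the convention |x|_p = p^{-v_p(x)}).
|73205/6|_11 = 1/14641

Step 1 — compute v_11(x) by factoring powers of 11 out of the numerator and denominator: v_11(73205/6) = 4. Step 2 — apply |x|_p = p^{-v_p(x)} = 11^{-4} = 1/14641.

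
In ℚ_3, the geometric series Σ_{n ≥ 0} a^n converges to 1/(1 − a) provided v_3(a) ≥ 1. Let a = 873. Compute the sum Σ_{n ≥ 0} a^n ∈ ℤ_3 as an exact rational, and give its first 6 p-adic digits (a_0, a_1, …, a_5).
Σ a^n = 1/(1 − a) = -1/872;  first 6 digits = (1, 0, 1, 2, 2, 1)

v_3(a) = 2 ≥ 1, so the series converges in ℤ_3 to 1/(1 − a) = 1/(1 − 873) = -1/872. Expand this rational in ℤ_3: compute digits iteratively via d_i = x_i mod 3, x_{i+1} = (x_i − d_i)/3. The first 6 digits are (1, 0, 1, 2, 2, 1).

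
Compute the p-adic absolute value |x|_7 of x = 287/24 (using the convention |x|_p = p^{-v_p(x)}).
|287/24|_7 = 1/7

Step 1 — compute v_7(x) by factoring powers of 7 out of the numerator and denominator: v_7(287/24) = 1. Step 2 — apply |x|_p = p^{-v_p(x)} = 7^{-1} = 1/7.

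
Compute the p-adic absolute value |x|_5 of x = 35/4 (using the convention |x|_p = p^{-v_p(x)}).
|35/4|_5 = 1/5

Step 1 — compute v_5(x) by factoring powers of 5 out of the numerator and denominator: v_5(35/4) = 1. Step 2 — apply |x|_p = p^{-v_p(x)} = 5^{-1} = 1/5.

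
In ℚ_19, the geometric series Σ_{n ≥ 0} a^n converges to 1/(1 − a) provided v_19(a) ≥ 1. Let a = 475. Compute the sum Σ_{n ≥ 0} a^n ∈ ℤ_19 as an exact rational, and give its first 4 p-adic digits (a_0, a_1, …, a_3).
Σ a^n = 1/(1 − a) = -1/474;  first 4 digits = (1, 6, 18, 1)

v_19(a) = 1 ≥ 1, so the series converges in ℤ_19 to 1/(1 − a) = 1/(1 − 475) = -1/474. Expand this rational in ℤ_19: compute digits iteratively via d_i = x_i mod 19, x_{i+1} = (x_i − d_i)/19. The first 4 digits are (1, 6, 18, 1).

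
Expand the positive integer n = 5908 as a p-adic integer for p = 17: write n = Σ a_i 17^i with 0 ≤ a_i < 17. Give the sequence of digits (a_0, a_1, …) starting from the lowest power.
(a_0, a_1, …) = (9, 7, 3, 1)

Repeated division by 17 gives the digits low-to-high: 5908 = 9 + 7·17^1 + 3·17^2 + 1·17^3. Digit sequence: (9, 7, 3, 1).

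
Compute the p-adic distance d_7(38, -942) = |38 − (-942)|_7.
d_7(38, -942) = 1/49

Step 1 — x − y = 38 − (-942) = 980. Step 2 — v_7(980) = 2 (factor: 980 = (7^2 · 20); the sign does not affect v_p). Step 3 — |x − y|_7 = 7^{-2} = 1/49.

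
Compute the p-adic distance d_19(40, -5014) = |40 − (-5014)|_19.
d_19(40, -5014) = 1/361

Step 1 — x − y = 40 − (-5014) = 5054. Step 2 — v_19(5054) = 2 (factor: 5054 = (19^2 · 14); the sign does not affect v_p). Step 3 — |x − y|_19 = 19^{-2} = 1/361.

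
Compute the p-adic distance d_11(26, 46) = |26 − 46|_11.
d_11(26, 46) = 1

Step 1 — x − y = 26 − 46 = -20. Step 2 — v_11(-20) = 0 (factor: -20 = −(11^0 · 20); the sign does not affect v_p). Step 3 — |x − y|_11 = 11^{0} = 1.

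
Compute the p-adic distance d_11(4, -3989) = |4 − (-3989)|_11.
d_11(4, -3989) = 1/1331

Step 1 — x − y = 4 − (-3989) = 3993. Step 2 — v_11(3993) = 3 (factor: 3993 = (11^3 · 3); the sign does not affect v_p). Step 3 — |x − y|_11 = 11^{-3} = 1/1331.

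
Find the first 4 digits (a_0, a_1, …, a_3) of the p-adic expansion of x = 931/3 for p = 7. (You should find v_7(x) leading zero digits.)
(a_0, …, a_3) = (0, 0, 4, 5)

v_7(931/3) = 2, so a_0 = ... = a_1 = 0. Factor out: x = 7^2 · u with u = 19/3 a unit in ℤ_7. Expand u iteratively via a_{v+i} = u_i mod 7, u_{i+1} = (u_i − a_{v+i})/7:
  u_0 = 19/3;  a_2 = 4;  u_1 = (u_0 − 4)/7 = 1/3
  u_1 = 1/3;  a_3 = 5;  u_2 = (u_1 − 5)/7 = -2/3
Digits: (0, 0, 4, 5).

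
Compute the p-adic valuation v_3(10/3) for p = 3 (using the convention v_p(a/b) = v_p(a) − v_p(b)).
v_3(10/3) = -1

Factor powers of 3 from the numerator and denominator of the reduced fraction: 10 = 3^0 · 10 and 3 = 3^1 · 1. Apply v_p(a/b) = v_p(a) − v_p(b): v_3(10/3) = 0 − 1 = -1.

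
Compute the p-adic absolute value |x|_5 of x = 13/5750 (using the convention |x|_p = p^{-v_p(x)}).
|13/5750|_5 = 125

Step 1 — compute v_5(x) by factoring powers of 5 out of the numerator and denominator: v_5(13/5750) = -3. Step 2 — apply |x|_p = p^{-v_p(x)} = 5^{3} = 125.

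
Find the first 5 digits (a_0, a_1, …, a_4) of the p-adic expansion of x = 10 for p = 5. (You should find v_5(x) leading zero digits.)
(a_0, …, a_4) = (0, 2, 0, 0, 0)

v_5(10) = 1, so a_0 = ... = a_0 = 0. Factor out: x = 5^1 · u with u = 2 a unit in ℤ_5. Expand u iteratively via a_{v+i} = u_i mod 5, u_{i+1} = (u_i − a_{v+i})/5:
  u_0 = 2;  a_1 = 2;  u_1 = (u_0 − 2)/5 = 0
  u_1 = 0;  a_2 = 0;  u_2 = (u_1 − 0)/5 = 0
  u_2 = 0;  a_3 = 0;  u_3 = (u_2 − 0)/5 = 0
  u_3 = 0;  a_4 = 0;  u_4 = (u_3 − 0)/5 = 0
Digits: (0, 2, 0, 0, 0).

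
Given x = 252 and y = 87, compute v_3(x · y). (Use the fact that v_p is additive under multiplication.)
v_3(21924) = 3

v_p(x) = 2 (factor: 252 = 3^2 · 28); v_p(y) = 1 (factor: 87 = 3^1 · 29). Additivity: v_p(xy) = v_p(x) + v_p(y) = 2 + 1 = 3. (Direct check: xy = 21924 = 3^3 · (812).)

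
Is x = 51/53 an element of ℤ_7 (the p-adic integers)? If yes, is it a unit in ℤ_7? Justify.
x ∈ ℤ_7^× (unit); v_7(x) = 0

ℤ_7 = {x ∈ ℚ_7 : v_7(x) ≥ 0} and ℤ_7^× = {x ∈ ℤ_7 : v_7(x) = 0}. Here v_7(51/53) = v_7(num) − v_7(den) = 0; compare against these criteria.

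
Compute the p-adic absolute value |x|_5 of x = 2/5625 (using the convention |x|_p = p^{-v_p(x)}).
|2/5625|_5 = 625

Step 1 — compute v_5(x) by factoring powers of 5 out of the numerator and denominator: v_5(2/5625) = -4. Step 2 — apply |x|_p = p^{-v_p(x)} = 5^{4} = 625.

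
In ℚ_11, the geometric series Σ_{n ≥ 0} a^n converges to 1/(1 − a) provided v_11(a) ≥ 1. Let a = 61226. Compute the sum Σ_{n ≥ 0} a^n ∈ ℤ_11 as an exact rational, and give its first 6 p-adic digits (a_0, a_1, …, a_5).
Σ a^n = 1/(1 − a) = -1/61225;  first 6 digits = (1, 0, 0, 2, 4, 0)

v_11(a) = 3 ≥ 1, so the series converges in ℤ_11 to 1/(1 − a) = 1/(1 − 61226) = -1/61225. Expand this rational in ℤ_11: compute digits iteratively via d_i = x_i mod 11, x_{i+1} = (x_i − d_i)/11. The first 6 digits are (1, 0, 0, 2, 4, 0).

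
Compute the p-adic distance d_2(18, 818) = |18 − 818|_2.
d_2(18, 818) = 1/32

Step 1 — x − y = 18 − 818 = -800. Step 2 — v_2(-800) = 5 (factor: -800 = −(2^5 · 25); the sign does not affect v_p). Step 3 — |x − y|_2 = 2^{-5} = 1/32.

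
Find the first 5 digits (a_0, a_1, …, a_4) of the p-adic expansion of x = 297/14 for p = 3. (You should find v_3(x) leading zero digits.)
(a_0, …, a_4) = (0, 0, 0, 1, 1)

v_3(297/14) = 3, so a_0 = ... = a_2 = 0. Factor out: x = 3^3 · u with u = 11/14 a unit in ℤ_3. Expand u iteratively via a_{v+i} = u_i mod 3, u_{i+1} = (u_i − a_{v+i})/3:
  u_0 = 11/14;  a_3 = 1;  u_1 = (u_0 − 1)/3 = -1/14
  u_1 = -1/14;  a_4 = 1;  u_2 = (u_1 − 1)/3 = -5/14
Digits: (0, 0, 0, 1, 1).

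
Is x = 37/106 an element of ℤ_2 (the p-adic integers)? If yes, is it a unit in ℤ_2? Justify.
x ∉ ℤ_2 (v_2(x) = -1 < 0)

ℤ_2 = {x ∈ ℚ_2 : v_2(x) ≥ 0} and ℤ_2^× = {x ∈ ℤ_2 : v_2(x) = 0}. Here v_2(37/106) = v_2(num) − v_2(den) = -1; compare against these criteria.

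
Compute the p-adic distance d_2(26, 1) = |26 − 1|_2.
d_2(26, 1) = 1

Step 1 — x − y = 26 − 1 = 25. Step 2 — v_2(25) = 0 (factor: 25 = (2^0 · 25); the sign does not affect v_p). Step 3 — |x − y|_2 = 2^{0} = 1.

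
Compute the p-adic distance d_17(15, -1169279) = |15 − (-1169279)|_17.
d_17(15, -1169279) = 1/83521

Step 1 — x − y = 15 − (-1169279) = 1169294. Step 2 — v_17(1169294) = 4 (factor: 1169294 = (17^4 · 14); the sign does not affect v_p). Step 3 — |x − y|_17 = 17^{-4} = 1/83521.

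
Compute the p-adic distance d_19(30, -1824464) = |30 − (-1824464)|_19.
d_19(30, -1824464) = 1/130321

Step 1 — x − y = 30 − (-1824464) = 1824494. Step 2 — v_19(1824494) = 4 (factor: 1824494 = (19^4 · 14); the sign does not affect v_p). Step 3 — |x − y|_19 = 19^{-4} = 1/130321.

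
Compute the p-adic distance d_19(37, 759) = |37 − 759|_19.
d_19(37, 759) = 1/361

Step 1 — x − y = 37 − 759 = -722. Step 2 — v_19(-722) = 2 (factor: -722 = −(19^2 · 2); the sign does not affect v_p). Step 3 — |x − y|_19 = 19^{-2} = 1/361.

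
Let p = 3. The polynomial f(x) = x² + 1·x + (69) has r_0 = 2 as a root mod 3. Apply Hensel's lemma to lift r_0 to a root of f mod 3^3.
r_2 = 23 (mod 27)

Hensel: r_{i+1} = r_i − f(r_i)·(f′(r_i))^{-1} mod 3^{i+2}, f′(x) = 2x + 1. Iterate:
  r_0 = 2 (mod 3)
  r_1 = 5 (mod 9)
  r_2 = 23 (mod 27)
Final: r = 23 satisfies f(r) ≡ 0 mod 3^3.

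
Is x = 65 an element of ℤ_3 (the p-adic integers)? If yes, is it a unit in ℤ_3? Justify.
x ∈ ℤ_3^× (unit); v_3(x) = 0

ℤ_3 = {x ∈ ℚ_3 : v_3(x) ≥ 0} and ℤ_3^× = {x ∈ ℤ_3 : v_3(x) = 0}. Here v_3(65) = v_3(num) − v_3(den) = 0; compare against these criteria.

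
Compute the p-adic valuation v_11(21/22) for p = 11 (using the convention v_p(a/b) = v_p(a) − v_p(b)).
v_11(21/22) = -1

Factor powers of 11 from the numerator and denominator of the reduced fraction: 21 = 11^0 · 21 and 22 = 11^1 · 2. Apply v_p(a/b) = v_p(a) − v_p(b): v_11(21/22) = 0 − 1 = -1.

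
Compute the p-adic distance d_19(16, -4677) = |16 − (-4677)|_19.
d_19(16, -4677) = 1/361

Step 1 — x − y = 16 − (-4677) = 4693. Step 2 — v_19(4693) = 2 (factor: 4693 = (19^2 · 13); the sign does not affect v_p). Step 3 — |x − y|_19 = 19^{-2} = 1/361.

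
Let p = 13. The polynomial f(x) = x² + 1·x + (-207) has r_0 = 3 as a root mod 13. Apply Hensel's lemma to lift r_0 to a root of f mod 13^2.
r_1 = 55 (mod 169)

Hensel: r_{i+1} = r_i − f(r_i)·(f′(r_i))^{-1} mod 13^{i+2}, f′(x) = 2x + 1. Iterate:
  r_0 = 3 (mod 13)
  r_1 = 55 (mod 169)
Final: r = 55 satisfies f(r) ≡ 0 mod 13^2.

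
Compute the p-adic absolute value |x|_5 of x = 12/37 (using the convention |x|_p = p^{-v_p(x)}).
|12/37|_5 = 1

Step 1 — compute v_5(x) by factoring powers of 5 out of the numerator and denominator: v_5(12/37) = 0. Step 2 — apply |x|_p = p^{-v_p(x)} = 5^{0} = 1.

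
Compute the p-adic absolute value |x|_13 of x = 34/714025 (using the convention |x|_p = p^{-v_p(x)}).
|34/714025|_13 = 28561

Step 1 — compute v_13(x) by factoring powers of 13 out of the numerator and denominator: v_13(34/714025) = -4. Step 2 — apply |x|_p = p^{-v_p(x)} = 13^{4} = 28561.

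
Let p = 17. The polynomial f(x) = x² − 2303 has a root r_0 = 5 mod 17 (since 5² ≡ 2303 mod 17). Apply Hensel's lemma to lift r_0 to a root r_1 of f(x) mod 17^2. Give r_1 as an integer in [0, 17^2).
r_1 = 175 (mod 289)

Hensel's recurrence: r_{i+1} = r_i − f(r_i)·(f′(r_i))^{-1} mod 17^{i+2}, with f′(x) = 2x. Iterate:
  r_0 = 5 (mod 17)
  r_1 = 175 (mod 289)
Final: r_1 = 175, and one checks f(r_1) ≡ 0 mod 17^2.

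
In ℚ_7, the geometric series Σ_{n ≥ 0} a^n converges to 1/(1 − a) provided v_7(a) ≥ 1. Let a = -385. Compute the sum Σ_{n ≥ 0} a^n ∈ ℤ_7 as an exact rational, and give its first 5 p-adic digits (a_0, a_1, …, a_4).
Σ a^n = 1/(1 − a) = 1/386;  first 5 digits = (1, 1, 0, 5, 3)

v_7(a) = 1 ≥ 1, so the series converges in ℤ_7 to 1/(1 − a) = 1/(1 − (-385)) = 1/386. Expand this rational in ℤ_7: compute digits iteratively via d_i = x_i mod 7, x_{i+1} = (x_i − d_i)/7. The first 5 digits are (1, 1, 0, 5, 3).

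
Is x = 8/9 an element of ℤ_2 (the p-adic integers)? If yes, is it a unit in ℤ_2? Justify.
x ∈ ℤ_2 but not a unit; v_2(x) = 3 > 0

ℤ_2 = {x ∈ ℚ_2 : v_2(x) ≥ 0} and ℤ_2^× = {x ∈ ℤ_2 : v_2(x) = 0}. Here v_2(8/9) = v_2(num) − v_2(den) = 3; compare against these criteria.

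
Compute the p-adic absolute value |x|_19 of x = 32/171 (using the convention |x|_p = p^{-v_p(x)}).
|32/171|_19 = 19

Step 1 — compute v_19(x) by factoring powers of 19 out of the numerator and denominator: v_19(32/171) = -1. Step 2 — apply |x|_p = p^{-v_p(x)} = 19^{1} = 19.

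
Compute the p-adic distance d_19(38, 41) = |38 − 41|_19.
d_19(38, 41) = 1

Step 1 — x − y = 38 − 41 = -3. Step 2 — v_19(-3) = 0 (factor: -3 = −(19^0 · 3); the sign does not affect v_p). Step 3 — |x − y|_19 = 19^{0} = 1.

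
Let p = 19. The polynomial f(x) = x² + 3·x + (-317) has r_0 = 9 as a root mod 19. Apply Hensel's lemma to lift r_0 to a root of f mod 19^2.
r_1 = 294 (mod 361)

Hensel: r_{i+1} = r_i − f(r_i)·(f′(r_i))^{-1} mod 19^{i+2}, f′(x) = 2x + 3. Iterate:
  r_0 = 9 (mod 19)
  r_1 = 294 (mod 361)
Final: r = 294 satisfies f(r) ≡ 0 mod 19^2.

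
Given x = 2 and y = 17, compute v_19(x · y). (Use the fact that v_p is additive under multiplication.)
v_19(34) = 0

v_p(x) = 0 (factor: 2 = 19^0 · 2); v_p(y) = 0 (factor: 17 = 19^0 · 17). Additivity: v_p(xy) = v_p(x) + v_p(y) = 0 + 0 = 0. (Direct check: xy = 34 = 19^0 · (34).)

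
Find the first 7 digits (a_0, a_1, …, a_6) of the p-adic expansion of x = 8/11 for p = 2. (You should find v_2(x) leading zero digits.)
(a_0, …, a_6) = (0, 0, 0, 1, 1, 0, 0)

v_2(8/11) = 3, so a_0 = ... = a_2 = 0. Factor out: x = 2^3 · u with u = 1/11 a unit in ℤ_2. Expand u iteratively via a_{v+i} = u_i mod 2, u_{i+1} = (u_i − a_{v+i})/2:
  u_0 = 1/11;  a_3 = 1;  u_1 = (u_0 − 1)/2 = -5/11
  u_1 = -5/11;  a_4 = 1;  u_2 = (u_1 − 1)/2 = -8/11
  u_2 = -8/11;  a_5 = 0;  u_3 = (u_2 − 0)/2 = -4/11
  u_3 = -4/11;  a_6 = 0;  u_4 = (u_3 − 0)/2 = -2/11
Digits: (0, 0, 0, 1, 1, 0, 0).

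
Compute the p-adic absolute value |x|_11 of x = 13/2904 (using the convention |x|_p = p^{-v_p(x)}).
|13/2904|_11 = 121

Step 1 — compute v_11(x) by factoring powers of 11 out of the numerator and denominator: v_11(13/2904) = -2. Step 2 — apply |x|_p = p^{-v_p(x)} = 11^{2} = 121.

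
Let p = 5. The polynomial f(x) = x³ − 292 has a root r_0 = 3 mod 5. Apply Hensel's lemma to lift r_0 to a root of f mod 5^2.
r_1 = 23 (mod 25)

Hensel: r_{i+1} = r_i − f(r_i)/f′(r_i) mod 5^{i+2}, where f′(x) = 3x². Iterate:
  r_0 = 3 (mod 5)
  r_1 = 23 (mod 25)
Final: r = 23 with f(r) ≡ 0 mod 5^2.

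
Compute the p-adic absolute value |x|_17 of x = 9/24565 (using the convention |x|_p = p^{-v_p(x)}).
|9/24565|_17 = 4913

Step 1 — compute v_17(x) by factoring powers of 17 out of the numerator and denominator: v_17(9/24565) = -3. Step 2 — apply |x|_p = p^{-v_p(x)} = 17^{3} = 4913.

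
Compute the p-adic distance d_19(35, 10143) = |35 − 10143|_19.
d_19(35, 10143) = 1/361

Step 1 — x − y = 35 − 10143 = -10108. Step 2 — v_19(-10108) = 2 (factor: -10108 = −(19^2 · 28); the sign does not affect v_p). Step 3 — |x − y|_19 = 19^{-2} = 1/361.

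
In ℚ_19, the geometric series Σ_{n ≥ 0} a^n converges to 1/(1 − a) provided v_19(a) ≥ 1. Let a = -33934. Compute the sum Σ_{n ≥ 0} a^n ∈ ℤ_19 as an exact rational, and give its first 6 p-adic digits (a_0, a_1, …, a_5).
Σ a^n = 1/(1 − a) = 1/33935;  first 6 digits = (1, 0, 1, 14, 0, 9)

v_19(a) = 2 ≥ 1, so the series converges in ℤ_19 to 1/(1 − a) = 1/(1 − (-33934)) = 1/33935. Expand this rational in ℤ_19: compute digits iteratively via d_i = x_i mod 19, x_{i+1} = (x_i − d_i)/19. The first 6 digits are (1, 0, 1, 14, 0, 9).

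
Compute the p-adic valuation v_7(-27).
v_7(-27) = 0

v_7(n) is the largest exponent k such that 7^k divides n. Factor out: -27 = -7^0 · 27. (Sign doesn't affect v_p.) So v_7(-27) = 0.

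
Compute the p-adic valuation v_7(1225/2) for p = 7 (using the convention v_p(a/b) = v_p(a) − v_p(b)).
v_7(1225/2) = 2

Factor powers of 7 from the numerator and denominator of the reduced fraction: 1225 = 7^2 · 25 and 2 = 7^0 · 2. Apply v_p(a/b) = v_p(a) − v_p(b): v_7(1225/2) = 2 − 0 = 2.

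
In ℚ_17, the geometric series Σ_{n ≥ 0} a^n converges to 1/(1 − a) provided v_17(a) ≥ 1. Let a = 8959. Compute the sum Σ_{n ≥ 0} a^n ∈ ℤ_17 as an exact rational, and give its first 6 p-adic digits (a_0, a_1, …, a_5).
Σ a^n = 1/(1 − a) = -1/8958;  first 6 digits = (1, 0, 14, 1, 9, 5)

v_17(a) = 2 ≥ 1, so the series converges in ℤ_17 to 1/(1 − a) = 1/(1 − 8959) = -1/8958. Expand this rational in ℤ_17: compute digits iteratively via d_i = x_i mod 17, x_{i+1} = (x_i − d_i)/17. The first 6 digits are (1, 0, 14, 1, 9, 5).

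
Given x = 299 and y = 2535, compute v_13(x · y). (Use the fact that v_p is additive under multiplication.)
v_13(757965) = 3

v_p(x) = 1 (factor: 299 = 13^1 · 23); v_p(y) = 2 (factor: 2535 = 13^2 · 15). Additivity: v_p(xy) = v_p(x) + v_p(y) = 1 + 2 = 3. (Direct check: xy = 757965 = 13^3 · (345).)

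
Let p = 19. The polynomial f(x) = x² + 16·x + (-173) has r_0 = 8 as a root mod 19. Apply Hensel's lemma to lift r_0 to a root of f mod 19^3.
r_2 = 2478 (mod 6859)

Hensel: r_{i+1} = r_i − f(r_i)·(f′(r_i))^{-1} mod 19^{i+2}, f′(x) = 2x + 16. Iterate:
  r_0 = 8 (mod 19)
  r_1 = 312 (mod 361)
  r_2 = 2478 (mod 6859)
Final: r = 2478 satisfies f(r) ≡ 0 mod 19^3.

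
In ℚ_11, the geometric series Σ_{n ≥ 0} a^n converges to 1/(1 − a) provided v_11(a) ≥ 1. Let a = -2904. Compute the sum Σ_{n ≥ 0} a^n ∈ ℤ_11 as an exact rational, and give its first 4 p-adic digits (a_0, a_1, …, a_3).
Σ a^n = 1/(1 − a) = 1/2905;  first 4 digits = (1, 0, 9, 8)

v_11(a) = 2 ≥ 1, so the series converges in ℤ_11 to 1/(1 − a) = 1/(1 − (-2904)) = 1/2905. Expand this rational in ℤ_11: compute digits iteratively via d_i = x_i mod 11, x_{i+1} = (x_i − d_i)/11. The first 4 digits are (1, 0, 9, 8).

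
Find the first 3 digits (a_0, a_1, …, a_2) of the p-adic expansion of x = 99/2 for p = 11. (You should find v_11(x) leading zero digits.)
(a_0, …, a_2) = (0, 10, 5)

v_11(99/2) = 1, so a_0 = ... = a_0 = 0. Factor out: x = 11^1 · u with u = 9/2 a unit in ℤ_11. Expand u iteratively via a_{v+i} = u_i mod 11, u_{i+1} = (u_i − a_{v+i})/11:
  u_0 = 9/2;  a_1 = 10;  u_1 = (u_0 − 10)/11 = -1/2
  u_1 = -1/2;  a_2 = 5;  u_2 = (u_1 − 5)/11 = -1/2
Digits: (0, 10, 5).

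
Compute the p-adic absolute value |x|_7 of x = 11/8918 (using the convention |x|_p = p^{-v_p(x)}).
|11/8918|_7 = 343

Step 1 — compute v_7(x) by factoring powers of 7 out of the numerator and denominator: v_7(11/8918) = -3. Step 2 — apply |x|_p = p^{-v_p(x)} = 7^{3} = 343.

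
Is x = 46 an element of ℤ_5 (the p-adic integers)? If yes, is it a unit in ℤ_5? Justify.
x ∈ ℤ_5^× (unit); v_5(x) = 0

ℤ_5 = {x ∈ ℚ_5 : v_5(x) ≥ 0} and ℤ_5^× = {x ∈ ℤ_5 : v_5(x) = 0}. Here v_5(46) = v_5(num) − v_5(den) = 0; compare against these criteria.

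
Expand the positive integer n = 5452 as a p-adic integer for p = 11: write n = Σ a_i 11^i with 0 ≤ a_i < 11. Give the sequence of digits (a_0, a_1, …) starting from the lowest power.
(a_0, a_1, …) = (7, 0, 1, 4)

Repeated division by 11 gives the digits low-to-high: 5452 = 7 + 1·11^2 + 4·11^3. Digit sequence: (7, 0, 1, 4).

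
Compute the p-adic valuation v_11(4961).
v_11(4961) = 2

v_11(n) is the largest exponent k such that 11^k divides n. Factor out: 4961 = 11^2 · 41. (Sign doesn't affect v_p.) So v_11(4961) = 2.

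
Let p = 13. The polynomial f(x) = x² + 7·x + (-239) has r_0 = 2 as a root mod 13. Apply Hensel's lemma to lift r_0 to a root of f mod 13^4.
r_3 = 5553 (mod 28561)

Hensel: r_{i+1} = r_i − f(r_i)·(f′(r_i))^{-1} mod 13^{i+2}, f′(x) = 2x + 7. Iterate:
  r_0 = 2 (mod 13)
  r_1 = 145 (mod 169)
  r_2 = 1159 (mod 2197)
  r_3 = 5553 (mod 28561)
Final: r = 5553 satisfies f(r) ≡ 0 mod 13^4.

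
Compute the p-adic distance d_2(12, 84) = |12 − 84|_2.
d_2(12, 84) = 1/8

Step 1 — x − y = 12 − 84 = -72. Step 2 — v_2(-72) = 3 (factor: -72 = −(2^3 · 9); the sign does not affect v_p). Step 3 — |x − y|_2 = 2^{-3} = 1/8.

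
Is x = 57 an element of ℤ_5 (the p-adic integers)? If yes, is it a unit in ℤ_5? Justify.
x ∈ ℤ_5^× (unit); v_5(x) = 0

ℤ_5 = {x ∈ ℚ_5 : v_5(x) ≥ 0} and ℤ_5^× = {x ∈ ℤ_5 : v_5(x) = 0}. Here v_5(57) = v_5(num) − v_5(den) = 0; compare against these criteria.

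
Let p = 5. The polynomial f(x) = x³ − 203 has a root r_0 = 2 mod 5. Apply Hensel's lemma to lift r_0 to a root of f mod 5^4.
r_3 = 62 (mod 625)

Hensel: r_{i+1} = r_i − f(r_i)/f′(r_i) mod 5^{i+2}, where f′(x) = 3x². Iterate:
  r_0 = 2 (mod 5)
  r_1 = 12 (mod 25)
  r_2 = 62 (mod 125)
  r_3 = 62 (mod 625)
Final: r = 62 with f(r) ≡ 0 mod 5^4.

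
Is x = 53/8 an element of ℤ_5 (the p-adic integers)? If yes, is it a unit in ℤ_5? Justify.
x ∈ ℤ_5^× (unit); v_5(x) = 0

ℤ_5 = {x ∈ ℚ_5 : v_5(x) ≥ 0} and ℤ_5^× = {x ∈ ℤ_5 : v_5(x) = 0}. Here v_5(53/8) = v_5(num) − v_5(den) = 0; compare against these criteria.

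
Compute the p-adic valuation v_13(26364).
v_13(26364) = 3

v_13(n) is the largest exponent k such that 13^k divides n. Factor out: 26364 = 13^3 · 12. (Sign doesn't affect v_p.) So v_13(26364) = 3.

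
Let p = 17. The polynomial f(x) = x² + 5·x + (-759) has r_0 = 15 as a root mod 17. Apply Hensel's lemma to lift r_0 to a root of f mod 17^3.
r_2 = 185 (mod 4913)

Hensel: r_{i+1} = r_i − f(r_i)·(f′(r_i))^{-1} mod 17^{i+2}, f′(x) = 2x + 5. Iterate:
  r_0 = 15 (mod 17)
  r_1 = 185 (mod 289)
  r_2 = 185 (mod 4913)
Final: r = 185 satisfies f(r) ≡ 0 mod 17^3.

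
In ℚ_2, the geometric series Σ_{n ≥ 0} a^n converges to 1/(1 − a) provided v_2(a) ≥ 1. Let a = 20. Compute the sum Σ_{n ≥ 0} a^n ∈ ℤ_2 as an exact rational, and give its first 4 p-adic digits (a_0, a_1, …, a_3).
Σ a^n = 1/(1 − a) = -1/19;  first 4 digits = (1, 0, 1, 0)

v_2(a) = 2 ≥ 1, so the series converges in ℤ_2 to 1/(1 − a) = 1/(1 − 20) = -1/19. Expand this rational in ℤ_2: compute digits iteratively via d_i = x_i mod 2, x_{i+1} = (x_i − d_i)/2. The first 4 digits are (1, 0, 1, 0).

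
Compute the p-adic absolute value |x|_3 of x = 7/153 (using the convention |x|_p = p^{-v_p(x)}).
|7/153|_3 = 9

Step 1 — compute v_3(x) by factoring powers of 3 out of the numerator and denominator: v_3(7/153) = -2. Step 2 — apply |x|_p = p^{-v_p(x)} = 3^{2} = 9.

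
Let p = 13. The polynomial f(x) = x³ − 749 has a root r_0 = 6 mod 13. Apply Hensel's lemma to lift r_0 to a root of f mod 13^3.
r_2 = 604 (mod 2197)

Hensel: r_{i+1} = r_i − f(r_i)/f′(r_i) mod 13^{i+2}, where f′(x) = 3x². Iterate:
  r_0 = 6 (mod 13)
  r_1 = 97 (mod 169)
  r_2 = 604 (mod 2197)
Final: r = 604 with f(r) ≡ 0 mod 13^3.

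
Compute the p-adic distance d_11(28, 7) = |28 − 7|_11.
d_11(28, 7) = 1

Step 1 — x − y = 28 − 7 = 21. Step 2 — v_11(21) = 0 (factor: 21 = (11^0 · 21); the sign does not affect v_p). Step 3 — |x − y|_11 = 11^{0} = 1.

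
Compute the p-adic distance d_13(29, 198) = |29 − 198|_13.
d_13(29, 198) = 1/169

Step 1 — x − y = 29 − 198 = -169. Step 2 — v_13(-169) = 2 (factor: -169 = −(13^2 · 1); the sign does not affect v_p). Step 3 — |x − y|_13 = 13^{-2} = 1/169.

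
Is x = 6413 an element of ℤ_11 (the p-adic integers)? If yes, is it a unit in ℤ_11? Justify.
x ∈ ℤ_11 but not a unit; v_11(x) = 2 > 0

ℤ_11 = {x ∈ ℚ_11 : v_11(x) ≥ 0} and ℤ_11^× = {x ∈ ℤ_11 : v_11(x) = 0}. Here v_11(6413) = v_11(num) − v_11(den) = 2; compare against these criteria.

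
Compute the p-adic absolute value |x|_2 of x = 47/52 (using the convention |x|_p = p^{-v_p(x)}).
|47/52|_2 = 4

Step 1 — compute v_2(x) by factoring powers of 2 out of the numerator and denominator: v_2(47/52) = -2. Step 2 — apply |x|_p = p^{-v_p(x)} = 2^{2} = 4.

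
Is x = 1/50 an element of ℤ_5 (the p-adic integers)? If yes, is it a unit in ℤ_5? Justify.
x ∉ ℤ_5 (v_5(x) = -2 < 0)

ℤ_5 = {x ∈ ℚ_5 : v_5(x) ≥ 0} and ℤ_5^× = {x ∈ ℤ_5 : v_5(x) = 0}. Here v_5(1/50) = v_5(num) − v_5(den) = -2; compare against these criteria.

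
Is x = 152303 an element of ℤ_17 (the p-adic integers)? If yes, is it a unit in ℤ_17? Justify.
x ∈ ℤ_17 but not a unit; v_17(x) = 3 > 0

ℤ_17 = {x ∈ ℚ_17 : v_17(x) ≥ 0} and ℤ_17^× = {x ∈ ℤ_17 : v_17(x) = 0}. Here v_17(152303) = v_17(num) − v_17(den) = 3; compare against these criteria.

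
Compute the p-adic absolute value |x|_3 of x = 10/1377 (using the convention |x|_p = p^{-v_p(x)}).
|10/1377|_3 = 81

Step 1 — compute v_3(x) by factoring powers of 3 out of the numerator and denominator: v_3(10/1377) = -4. Step 2 — apply |x|_p = p^{-v_p(x)} = 3^{4} = 81.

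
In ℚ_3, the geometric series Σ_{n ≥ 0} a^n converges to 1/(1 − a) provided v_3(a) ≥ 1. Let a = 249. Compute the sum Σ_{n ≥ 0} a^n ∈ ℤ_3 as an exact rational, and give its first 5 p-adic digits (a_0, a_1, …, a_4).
Σ a^n = 1/(1 − a) = -1/248;  first 5 digits = (1, 2, 1, 0, 1)

v_3(a) = 1 ≥ 1, so the series converges in ℤ_3 to 1/(1 − a) = 1/(1 − 249) = -1/248. Expand this rational in ℤ_3: compute digits iteratively via d_i = x_i mod 3, x_{i+1} = (x_i − d_i)/3. The first 5 digits are (1, 2, 1, 0, 1).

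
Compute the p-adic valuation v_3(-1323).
v_3(-1323) = 3

v_3(n) is the largest exponent k such that 3^k divides n. Factor out: -1323 = -3^3 · 49. (Sign doesn't affect v_p.) So v_3(-1323) = 3.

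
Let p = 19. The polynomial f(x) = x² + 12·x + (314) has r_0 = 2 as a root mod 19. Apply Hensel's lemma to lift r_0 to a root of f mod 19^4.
r_3 = 73760 (mod 130321)

Hensel: r_{i+1} = r_i − f(r_i)·(f′(r_i))^{-1} mod 19^{i+2}, f′(x) = 2x + 12. Iterate:
  r_0 = 2 (mod 19)
  r_1 = 116 (mod 361)
  r_2 = 5170 (mod 6859)
  r_3 = 73760 (mod 130321)
Final: r = 73760 satisfies f(r) ≡ 0 mod 19^4.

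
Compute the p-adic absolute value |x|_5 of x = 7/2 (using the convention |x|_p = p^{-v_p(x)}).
|7/2|_5 = 1

Step 1 — compute v_5(x) by factoring powers of 5 out of the numerator and denominator: v_5(7/2) = 0. Step 2 — apply |x|_p = p^{-v_p(x)} = 5^{0} = 1.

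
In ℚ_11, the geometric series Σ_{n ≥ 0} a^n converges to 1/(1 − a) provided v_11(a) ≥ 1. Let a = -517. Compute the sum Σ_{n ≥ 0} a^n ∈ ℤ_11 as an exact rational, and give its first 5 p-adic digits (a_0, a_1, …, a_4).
Σ a^n = 1/(1 − a) = 1/518;  first 5 digits = (1, 8, 4, 8, 10)

v_11(a) = 1 ≥ 1, so the series converges in ℤ_11 to 1/(1 − a) = 1/(1 − (-517)) = 1/518. Expand this rational in ℤ_11: compute digits iteratively via d_i = x_i mod 11, x_{i+1} = (x_i − d_i)/11. The first 5 digits are (1, 8, 4, 8, 10).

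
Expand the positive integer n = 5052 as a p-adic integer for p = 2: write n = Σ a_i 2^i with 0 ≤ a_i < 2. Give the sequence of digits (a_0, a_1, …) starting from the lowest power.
(a_0, a_1, …) = (0, 0, 1, 1, 1, 1, 0, 1, 1, 1, 0, 0, 1)

Repeated division by 2 gives the digits low-to-high: 5052 = 1·2^2 + 1·2^3 + 1·2^4 + 1·2^5 + 1·2^7 + 1·2^8 + 1·2^9 + 1·2^12. Digit sequence: (0, 0, 1, 1, 1, 1, 0, 1, 1, 1, 0, 0, 1).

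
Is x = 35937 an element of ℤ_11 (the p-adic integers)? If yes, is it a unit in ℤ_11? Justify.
x ∈ ℤ_11 but not a unit; v_11(x) = 3 > 0

ℤ_11 = {x ∈ ℚ_11 : v_11(x) ≥ 0} and ℤ_11^× = {x ∈ ℤ_11 : v_11(x) = 0}. Here v_11(35937) = v_11(num) − v_11(den) = 3; compare against these criteria.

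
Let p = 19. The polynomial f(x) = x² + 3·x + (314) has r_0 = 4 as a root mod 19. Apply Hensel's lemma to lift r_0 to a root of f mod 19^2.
r_1 = 137 (mod 361)

Hensel: r_{i+1} = r_i − f(r_i)·(f′(r_i))^{-1} mod 19^{i+2}, f′(x) = 2x + 3. Iterate:
  r_0 = 4 (mod 19)
  r_1 = 137 (mod 361)
Final: r = 137 satisfies f(r) ≡ 0 mod 19^2.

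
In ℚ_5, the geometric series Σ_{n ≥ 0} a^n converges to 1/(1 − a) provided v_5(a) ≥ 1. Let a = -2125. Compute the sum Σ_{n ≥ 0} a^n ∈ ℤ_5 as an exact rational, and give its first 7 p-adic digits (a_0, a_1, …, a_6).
Σ a^n = 1/(1 − a) = 1/2126;  first 7 digits = (1, 0, 0, 3, 1, 4, 3)

v_5(a) = 3 ≥ 1, so the series converges in ℤ_5 to 1/(1 − a) = 1/(1 − (-2125)) = 1/2126. Expand this rational in ℤ_5: compute digits iteratively via d_i = x_i mod 5, x_{i+1} = (x_i − d_i)/5. The first 7 digits are (1, 0, 0, 3, 1, 4, 3).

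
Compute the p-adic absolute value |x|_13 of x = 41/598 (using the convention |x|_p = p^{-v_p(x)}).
|41/598|_13 = 13

Step 1 — compute v_13(x) by factoring powers of 13 out of the numerator and denominator: v_13(41/598) = -1. Step 2 — apply |x|_p = p^{-v_p(x)} = 13^{1} = 13.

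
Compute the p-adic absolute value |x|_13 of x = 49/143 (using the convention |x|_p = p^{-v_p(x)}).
|49/143|_13 = 13

Step 1 — compute v_13(x) by factoring powers of 13 out of the numerator and denominator: v_13(49/143) = -1. Step 2 — apply |x|_p = p^{-v_p(x)} = 13^{1} = 13.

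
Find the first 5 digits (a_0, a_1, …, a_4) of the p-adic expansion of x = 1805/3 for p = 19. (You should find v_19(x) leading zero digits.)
(a_0, …, a_4) = (0, 0, 8, 6, 6)

v_19(1805/3) = 2, so a_0 = ... = a_1 = 0. Factor out: x = 19^2 · u with u = 5/3 a unit in ℤ_19. Expand u iteratively via a_{v+i} = u_i mod 19, u_{i+1} = (u_i − a_{v+i})/19:
  u_0 = 5/3;  a_2 = 8;  u_1 = (u_0 − 8)/19 = -1/3
  u_1 = -1/3;  a_3 = 6;  u_2 = (u_1 − 6)/19 = -1/3
  u_2 = -1/3;  a_4 = 6;  u_3 = (u_2 − 6)/19 = -1/3
Digits: (0, 0, 8, 6, 6).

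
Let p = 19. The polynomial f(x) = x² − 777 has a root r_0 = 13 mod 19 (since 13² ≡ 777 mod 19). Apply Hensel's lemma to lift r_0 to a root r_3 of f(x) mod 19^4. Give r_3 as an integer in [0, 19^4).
r_3 = 63017 (mod 130321)

Hensel's recurrence: r_{i+1} = r_i − f(r_i)·(f′(r_i))^{-1} mod 19^{i+2}, with f′(x) = 2x. Iterate:
  r_0 = 13 (mod 19)
  r_1 = 203 (mod 361)
  r_2 = 1286 (mod 6859)
  r_3 = 63017 (mod 130321)
Final: r_3 = 63017, and one checks f(r_3) ≡ 0 mod 19^4.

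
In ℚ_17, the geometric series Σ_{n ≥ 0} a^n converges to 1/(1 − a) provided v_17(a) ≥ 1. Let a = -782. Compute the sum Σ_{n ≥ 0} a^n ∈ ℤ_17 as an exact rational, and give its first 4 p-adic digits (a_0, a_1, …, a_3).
Σ a^n = 1/(1 − a) = 1/783;  first 4 digits = (1, 5, 5, 11)

v_17(a) = 1 ≥ 1, so the series converges in ℤ_17 to 1/(1 − a) = 1/(1 − (-782)) = 1/783. Expand this rational in ℤ_17: compute digits iteratively via d_i = x_i mod 17, x_{i+1} = (x_i − d_i)/17. The first 4 digits are (1, 5, 5, 11).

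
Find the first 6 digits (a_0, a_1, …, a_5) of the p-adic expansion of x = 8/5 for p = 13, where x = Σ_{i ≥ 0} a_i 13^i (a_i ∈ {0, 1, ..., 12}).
(a_0, …, a_5) = (12, 7, 2, 5, 10, 7)

v_13(8/5) = 0 (numerator and denominator both coprime to 13), so x ∈ ℤ_13^×. Compute digits iteratively via a_i = x_i mod 13, x_{i+1} = (x_i − a_i)/13, with x_0 = x:
  x_0 = 8/5;  a_0 = 12;  x_1 = (x_0 − 12)/13 = -4/5
  x_1 = -4/5;  a_1 = 7;  x_2 = (x_1 − 7)/13 = -3/5
  x_2 = -3/5;  a_2 = 2;  x_3 = (x_2 − 2)/13 = -1/5
  x_3 = -1/5;  a_3 = 5;  x_4 = (x_3 − 5)/13 = -2/5
  x_4 = -2/5;  a_4 = 10;  x_5 = (x_4 − 10)/13 = -4/5
  x_5 = -4/5;  a_5 = 7;  x_6 = (x_5 − 7)/13 = -3/5
Digits: (12, 7, 2, 5, 10, 7).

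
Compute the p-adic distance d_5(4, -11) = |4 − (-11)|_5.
d_5(4, -11) = 1/5

Step 1 — x − y = 4 − (-11) = 15. Step 2 — v_5(15) = 1 (factor: 15 = (5^1 · 3); the sign does not affect v_p). Step 3 — |x − y|_5 = 5^{-1} = 1/5.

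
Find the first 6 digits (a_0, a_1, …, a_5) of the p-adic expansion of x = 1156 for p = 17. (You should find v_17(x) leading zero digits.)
(a_0, …, a_5) = (0, 0, 4, 0, 0, 0)

v_17(1156) = 2, so a_0 = ... = a_1 = 0. Factor out: x = 17^2 · u with u = 4 a unit in ℤ_17. Expand u iteratively via a_{v+i} = u_i mod 17, u_{i+1} = (u_i − a_{v+i})/17:
  u_0 = 4;  a_2 = 4;  u_1 = (u_0 − 4)/17 = 0
  u_1 = 0;  a_3 = 0;  u_2 = (u_1 − 0)/17 = 0
  u_2 = 0;  a_4 = 0;  u_3 = (u_2 − 0)/17 = 0
  u_3 = 0;  a_5 = 0;  u_4 = (u_3 − 0)/17 = 0
Digits: (0, 0, 4, 0, 0, 0).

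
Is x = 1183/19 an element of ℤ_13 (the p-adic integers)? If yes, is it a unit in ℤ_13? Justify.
x ∈ ℤ_13 but not a unit; v_13(x) = 2 > 0

ℤ_13 = {x ∈ ℚ_13 : v_13(x) ≥ 0} and ℤ_13^× = {x ∈ ℤ_13 : v_13(x) = 0}. Here v_13(1183/19) = v_13(num) − v_13(den) = 2; compare against these criteria.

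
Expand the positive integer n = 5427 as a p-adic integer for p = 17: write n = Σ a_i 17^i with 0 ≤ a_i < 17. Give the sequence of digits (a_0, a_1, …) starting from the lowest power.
(a_0, a_1, …) = (4, 13, 1, 1)

Repeated division by 17 gives the digits low-to-high: 5427 = 4 + 13·17^1 + 1·17^2 + 1·17^3. Digit sequence: (4, 13, 1, 1).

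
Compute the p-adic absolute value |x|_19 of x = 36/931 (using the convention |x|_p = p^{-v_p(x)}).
|36/931|_19 = 19

Step 1 — compute v_19(x) by factoring powers of 19 out of the numerator and denominator: v_19(36/931) = -1. Step 2 — apply |x|_p = p^{-v_p(x)} = 19^{1} = 19.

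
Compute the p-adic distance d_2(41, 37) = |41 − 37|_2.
d_2(41, 37) = 1/4

Step 1 — x − y = 41 − 37 = 4. Step 2 — v_2(4) = 2 (factor: 4 = (2^2 · 1); the sign does not affect v_p). Step 3 — |x − y|_2 = 2^{-2} = 1/4.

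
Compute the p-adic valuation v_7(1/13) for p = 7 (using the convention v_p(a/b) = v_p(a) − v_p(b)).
v_7(1/13) = 0

Factor powers of 7 from the numerator and denominator of the reduced fraction: 1 = 7^0 · 1 and 13 = 7^0 · 13. Apply v_p(a/b) = v_p(a) − v_p(b): v_7(1/13) = 0 − 0 = 0.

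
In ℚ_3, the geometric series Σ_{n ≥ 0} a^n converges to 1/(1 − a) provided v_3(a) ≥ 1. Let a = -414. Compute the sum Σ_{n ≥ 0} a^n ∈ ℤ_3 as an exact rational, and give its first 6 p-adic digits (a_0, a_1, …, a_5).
Σ a^n = 1/(1 − a) = 1/415;  first 6 digits = (1, 0, 2, 2, 1, 1)

v_3(a) = 2 ≥ 1, so the series converges in ℤ_3 to 1/(1 − a) = 1/(1 − (-414)) = 1/415. Expand this rational in ℤ_3: compute digits iteratively via d_i = x_i mod 3, x_{i+1} = (x_i − d_i)/3. The first 6 digits are (1, 0, 2, 2, 1, 1).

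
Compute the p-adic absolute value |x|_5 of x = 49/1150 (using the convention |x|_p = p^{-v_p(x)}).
|49/1150|_5 = 25

Step 1 — compute v_5(x) by factoring powers of 5 out of the numerator and denominator: v_5(49/1150) = -2. Step 2 — apply |x|_p = p^{-v_p(x)} = 5^{2} = 25.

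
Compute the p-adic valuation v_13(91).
v_13(91) = 1

v_13(n) is the largest exponent k such that 13^k divides n. Factor out: 91 = 13^1 · 7. (Sign doesn't affect v_p.) So v_13(91) = 1.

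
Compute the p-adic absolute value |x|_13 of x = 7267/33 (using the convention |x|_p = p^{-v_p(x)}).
|7267/33|_13 = 1/169

Step 1 — compute v_13(x) by factoring powers of 13 out of the numerator and denominator: v_13(7267/33) = 2. Step 2 — apply |x|_p = p^{-v_p(x)} = 13^{-2} = 1/169.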